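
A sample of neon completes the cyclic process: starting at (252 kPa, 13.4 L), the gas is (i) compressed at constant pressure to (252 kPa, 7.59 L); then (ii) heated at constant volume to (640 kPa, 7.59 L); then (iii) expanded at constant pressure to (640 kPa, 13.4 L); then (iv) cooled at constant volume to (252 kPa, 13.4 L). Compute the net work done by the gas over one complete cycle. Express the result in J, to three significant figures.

W_net ≈ 2250 J

Constant-volume legs do no work.
W(i) = (252)(7.59 − 13.4) = -1464 J; W(iii) = (640)(13.4 − 7.59) = 3718 J.
W_net = -1464 + 3718 = 2254 J (the clockwise enclosed area).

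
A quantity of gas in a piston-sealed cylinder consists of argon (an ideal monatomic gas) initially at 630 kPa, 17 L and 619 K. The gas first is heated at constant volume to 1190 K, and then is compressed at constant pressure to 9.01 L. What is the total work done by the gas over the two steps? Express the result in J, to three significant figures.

W_total ≈ -9680 J

Step 1 (isochoric): W = 0 (constant volume).
After step 1: P = 1211 kPa (V unchanged).
Step 2 (isobaric): W = PΔV = (1211 kPa)(9.01 − 17 L) = -9677 J.
W_total = 0 − 9677 = -9677 J.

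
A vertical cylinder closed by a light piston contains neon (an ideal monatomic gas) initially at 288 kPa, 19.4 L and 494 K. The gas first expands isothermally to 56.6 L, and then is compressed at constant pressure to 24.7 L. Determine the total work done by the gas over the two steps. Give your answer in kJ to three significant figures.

Step 1 (isothermal): W = P₁V₁ ln(V₂/V₁) = (5587) ln(56.6/19.4) = 5982 J.
After step 1: P = 98.71 kPa, V = 56.6 L, T = 494 K.
Step 2 (isobaric): W = PΔV = (98.71 kPa)(24.7 − 56.6 L) = -3149 J.
W_total = 5982 − 3149 = 2833 J.

W_total ≈ 2.83 kJ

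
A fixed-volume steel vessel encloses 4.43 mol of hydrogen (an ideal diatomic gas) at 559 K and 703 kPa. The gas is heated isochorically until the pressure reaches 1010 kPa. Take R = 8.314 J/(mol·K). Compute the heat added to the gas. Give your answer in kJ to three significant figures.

Q ≈ 22.5 kJ

Constant volume ⇒ W = 0, so Q = ΔU = nCᵥΔT with Cᵥ = 5R/2 = 20.79 J/(mol·K).
At constant V, T₂/T₁ = P₂/P₁ ⇒ ΔT = T₁(P₂/P₁ − 1) = 559·(1010/703 − 1) = 244.1 K.
ΔU = (4.43)(20.79)(244.1) = 22478 J.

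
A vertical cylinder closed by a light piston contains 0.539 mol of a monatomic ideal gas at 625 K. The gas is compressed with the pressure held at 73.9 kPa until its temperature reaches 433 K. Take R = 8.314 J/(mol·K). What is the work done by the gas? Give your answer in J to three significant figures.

Isobaric: W = P ΔV = nR ΔT.
W = (0.539)(8.314)(433 − 625) = -860.4 J.

W ≈ -860 J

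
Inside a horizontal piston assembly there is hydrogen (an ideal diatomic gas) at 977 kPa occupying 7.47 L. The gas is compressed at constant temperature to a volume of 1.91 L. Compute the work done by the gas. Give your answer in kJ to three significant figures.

W ≈ -9.95 kJ

Isothermal: W = nRT ln(V₂/V₁) = P₁V₁ ln(V₂/V₁).
P₁V₁ = (977 kPa)(7.47 L) = 7298 J.
W = 7298 × ln(1.91/7.47) = 7298 × -1.364
W_by_gas = -9953 J.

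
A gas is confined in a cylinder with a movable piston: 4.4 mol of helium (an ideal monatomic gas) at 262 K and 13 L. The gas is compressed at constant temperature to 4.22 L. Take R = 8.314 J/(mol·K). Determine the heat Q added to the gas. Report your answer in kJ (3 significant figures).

Q ≈ -10.8 kJ

Isothermal ⇒ ΔU = 0, so Q = W = nRT ln(V₂/V₁).
Q = (4.4)(8.314)(262) ln(4.22/13) = 9584 × -1.125 = -10784 J.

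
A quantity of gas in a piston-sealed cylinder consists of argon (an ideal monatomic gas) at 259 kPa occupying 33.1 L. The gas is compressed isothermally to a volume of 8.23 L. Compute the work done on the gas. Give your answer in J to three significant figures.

Isothermal: W = nRT ln(V₂/V₁) = P₁V₁ ln(V₂/V₁).
P₁V₁ = (259 kPa)(33.1 L) = 8573 J.
W = 8573 × ln(8.23/33.1) = 8573 × -1.392
W_by_gas = -11931 J; work on gas = −W_by = 11931 J.

W ≈ 11900 J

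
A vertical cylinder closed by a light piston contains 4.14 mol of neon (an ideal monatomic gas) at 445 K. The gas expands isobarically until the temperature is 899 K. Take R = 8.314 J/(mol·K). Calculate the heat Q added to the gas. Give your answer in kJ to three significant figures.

Isobaric: W = nRΔT = (4.14)(8.314)(454) = 15627 J.
ΔU = nCᵥΔT with Cᵥ = 3R/2: ΔU = (4.14)(12.47)(454) = 23440 J.
Q = ΔU + W = 23440 + 15627 = 39067 J.

Q ≈ 39.1 kJ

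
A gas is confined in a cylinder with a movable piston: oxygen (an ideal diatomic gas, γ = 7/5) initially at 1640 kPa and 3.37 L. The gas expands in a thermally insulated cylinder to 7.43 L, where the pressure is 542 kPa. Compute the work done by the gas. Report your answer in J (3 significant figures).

Adiabatic: W = (P₁V₁ − P₂V₂)/(γ − 1) with γ = 7/5.
P₁V₁ = 5527 J, P₂V₂ = 4027 J.
W = (5527 − 4027) / 0.4 = 3749 J.

W ≈ 3750 J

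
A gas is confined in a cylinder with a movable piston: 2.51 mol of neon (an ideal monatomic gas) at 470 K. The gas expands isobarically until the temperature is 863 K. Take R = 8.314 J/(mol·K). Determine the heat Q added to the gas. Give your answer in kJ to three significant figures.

Isobaric: W = nRΔT = (2.51)(8.314)(393) = 8201 J.
ΔU = nCᵥΔT with Cᵥ = 3R/2: ΔU = (2.51)(12.47)(393) = 12302 J.
Q = ΔU + W = 12302 + 8201 = 20503 J.

Q ≈ 20.5 kJ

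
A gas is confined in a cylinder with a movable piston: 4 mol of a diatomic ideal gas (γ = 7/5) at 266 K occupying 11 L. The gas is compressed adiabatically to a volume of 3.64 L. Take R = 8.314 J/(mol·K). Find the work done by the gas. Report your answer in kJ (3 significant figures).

W ≈ -12.3 kJ

Adiabatic: TV^(γ−1) = const with γ = 7/5.
T₂ = T₁ (V₁/V₂)^(γ−1) = 266 × (11/3.64)^0.4 = 266 × 1.556 = 414 K.
W_by = nCᵥ(T₁ − T₂) = (4)(20.79)(266 − 414) = -12305 J.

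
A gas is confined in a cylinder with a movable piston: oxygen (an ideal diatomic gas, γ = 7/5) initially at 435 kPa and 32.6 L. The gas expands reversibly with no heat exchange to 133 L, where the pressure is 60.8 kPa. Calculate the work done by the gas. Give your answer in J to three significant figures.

Adiabatic: W = (P₁V₁ − P₂V₂)/(γ − 1) with γ = 7/5.
P₁V₁ = 14181 J, P₂V₂ = 8086 J.
W = (14181 − 8086) / 0.4 = 15237 J.

W ≈ 15200 J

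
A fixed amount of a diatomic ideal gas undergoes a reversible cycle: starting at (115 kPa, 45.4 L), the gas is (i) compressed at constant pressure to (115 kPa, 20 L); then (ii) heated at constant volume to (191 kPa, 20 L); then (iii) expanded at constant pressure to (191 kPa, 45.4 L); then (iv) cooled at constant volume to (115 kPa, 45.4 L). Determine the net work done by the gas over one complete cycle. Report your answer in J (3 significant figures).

W_net ≈ 1930 J

Constant-volume legs do no work.
W(i) = (115)(20 − 45.4) = -2921 J; W(iii) = (191)(45.4 − 20) = 4851 J.
W_net = -2921 + 4851 = 1930 J (the clockwise enclosed area).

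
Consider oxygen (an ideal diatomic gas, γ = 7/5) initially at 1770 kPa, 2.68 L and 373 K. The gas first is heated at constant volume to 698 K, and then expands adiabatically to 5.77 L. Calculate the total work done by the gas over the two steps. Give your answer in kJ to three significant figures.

W_total ≈ 5.86 kJ

Step 1 (isochoric): W = 0 (constant volume).
After step 1: P = 3312 kPa (V unchanged).
Step 2 (adiabatic): W = (P₁V₁ − P₂V₂)/(γ−1) = (8877 − 6532)/0.4 = 5862 J.
W_total = 0 + 5862 = 5862 J.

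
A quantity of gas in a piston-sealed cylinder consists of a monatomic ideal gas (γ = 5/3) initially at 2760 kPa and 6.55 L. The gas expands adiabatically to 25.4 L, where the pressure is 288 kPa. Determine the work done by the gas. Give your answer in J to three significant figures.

Adiabatic: W = (P₁V₁ − P₂V₂)/(γ − 1) with γ = 5/3.
P₁V₁ = 18078 J, P₂V₂ = 7315 J.
W = (18078 − 7315) / 0.6667 = 16144 J.

W ≈ 16100 J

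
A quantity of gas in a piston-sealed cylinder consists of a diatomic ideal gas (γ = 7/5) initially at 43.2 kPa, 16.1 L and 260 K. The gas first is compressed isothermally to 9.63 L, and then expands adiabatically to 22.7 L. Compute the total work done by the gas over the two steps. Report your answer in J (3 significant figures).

Step 1 (isothermal): W = P₁V₁ ln(V₂/V₁) = (695.5) ln(9.63/16.1) = -357.5 J.
After step 1: P = 72.22 kPa, V = 9.63 L, T = 260 K.
Step 2 (adiabatic): W = (P₁V₁ − P₂V₂)/(γ−1) = (695.5 − 493.6)/0.4 = 504.9 J.
W_total = -357.5 + 504.9 = 147.4 J.

W_total ≈ 147 J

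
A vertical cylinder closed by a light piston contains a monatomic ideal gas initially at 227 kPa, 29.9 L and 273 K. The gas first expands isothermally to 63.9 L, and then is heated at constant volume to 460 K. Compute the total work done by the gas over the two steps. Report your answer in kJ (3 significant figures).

Step 1 (isothermal): W = P₁V₁ ln(V₂/V₁) = (6787) ln(63.9/29.9) = 5155 J.
Step 2 (isochoric): W = 0 (constant volume).
W_total = 5155 + 0 = 5155 J.

W_total ≈ 5.15 kJ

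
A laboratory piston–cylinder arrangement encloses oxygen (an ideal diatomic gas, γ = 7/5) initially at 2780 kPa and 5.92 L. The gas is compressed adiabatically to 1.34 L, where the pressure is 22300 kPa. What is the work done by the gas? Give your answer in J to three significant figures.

Adiabatic: W = (P₁V₁ − P₂V₂)/(γ − 1) with γ = 7/5.
P₁V₁ = 16458 J, P₂V₂ = 29882 J.
W = (16458 − 29882) / 0.4 = -33561 J.

W ≈ -33600 J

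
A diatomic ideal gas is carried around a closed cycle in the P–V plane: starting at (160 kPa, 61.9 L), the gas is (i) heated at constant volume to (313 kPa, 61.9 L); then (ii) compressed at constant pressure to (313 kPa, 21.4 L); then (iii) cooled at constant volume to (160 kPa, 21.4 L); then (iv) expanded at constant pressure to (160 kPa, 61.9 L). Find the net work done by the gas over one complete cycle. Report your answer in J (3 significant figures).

W_net ≈ -6200 J

Constant-volume legs do no work.
W(ii) = (313)(21.4 − 61.9) = -12676 J; W(iv) = (160)(61.9 − 21.4) = 6480 J.
W_net = -12676 + 6480 = -6196 J (the counter-clockwise enclosed area).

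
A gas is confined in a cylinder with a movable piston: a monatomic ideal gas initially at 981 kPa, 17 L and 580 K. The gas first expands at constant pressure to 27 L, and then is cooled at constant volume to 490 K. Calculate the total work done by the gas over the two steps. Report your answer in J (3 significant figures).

W_total ≈ 9810 J

Step 1 (isobaric): W = PΔV = (981 kPa)(27 − 17 L) = 9810 J.
Step 2 (isochoric): W = 0 (constant volume).
W_total = 9810 + 0 = 9810 J.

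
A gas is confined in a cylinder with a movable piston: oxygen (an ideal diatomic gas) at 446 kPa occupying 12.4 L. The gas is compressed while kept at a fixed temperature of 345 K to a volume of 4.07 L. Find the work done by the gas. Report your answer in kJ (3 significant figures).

Isothermal: W = nRT ln(V₂/V₁) = P₁V₁ ln(V₂/V₁).
P₁V₁ = (446 kPa)(12.4 L) = 5530 J.
W = 5530 × ln(4.07/12.4) = 5530 × -1.114
W_by_gas = -6161 J.

W ≈ -6.16 kJ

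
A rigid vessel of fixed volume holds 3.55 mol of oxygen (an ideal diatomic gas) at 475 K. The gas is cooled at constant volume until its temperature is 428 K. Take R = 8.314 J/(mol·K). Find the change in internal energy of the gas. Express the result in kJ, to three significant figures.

Constant volume ⇒ W = 0, so Q = ΔU = nCᵥΔT with Cᵥ = 5R/2 = 20.79 J/(mol·K).
ΔU = (3.55)(20.79)(428 − 475) = -3468 J.

ΔU ≈ -3.47 kJ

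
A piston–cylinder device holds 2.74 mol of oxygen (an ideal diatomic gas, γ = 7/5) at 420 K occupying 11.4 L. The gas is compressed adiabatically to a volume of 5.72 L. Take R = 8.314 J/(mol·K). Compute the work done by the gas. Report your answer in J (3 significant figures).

Adiabatic: TV^(γ−1) = const with γ = 7/5.
T₂ = T₁ (V₁/V₂)^(γ−1) = 420 × (11.4/5.72)^0.4 = 420 × 1.318 = 553.4 K.
W_by = nCᵥ(T₁ − T₂) = (2.74)(20.79)(420 − 553.4) = -7598 J.

W ≈ -7600 J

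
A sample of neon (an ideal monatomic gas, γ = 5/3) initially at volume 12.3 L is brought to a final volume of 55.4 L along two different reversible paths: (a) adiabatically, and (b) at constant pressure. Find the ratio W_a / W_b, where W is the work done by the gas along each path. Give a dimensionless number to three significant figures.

W_a / W_b ≈ 0.271

Path (a) adiabatic: W = P₁V₁(1 − (V₁/V₂)^(γ−1))/(γ−1) → W_a/(P₁V₁) = 0.95.
Path (b) isobaric: W = P₁(V₂ − V₁) → W_b/(P₁V₁) = 3.504.
W_a / W_b = 0.95 / 3.504 = 0.2711.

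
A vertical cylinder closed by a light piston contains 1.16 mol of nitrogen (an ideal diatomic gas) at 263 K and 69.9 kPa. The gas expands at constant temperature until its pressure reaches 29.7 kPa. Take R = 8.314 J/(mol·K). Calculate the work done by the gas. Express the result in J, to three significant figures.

W ≈ 2170 J

Isothermal process: W = nRT ln(V₂/V₁) = nRT ln(P₁/P₂).
W = (1.16)(8.314)(263) × ln(69.9/29.7)
  = 2536 × ln(2.354) = 2536 × 0.8559
W_by_gas = 2171 J.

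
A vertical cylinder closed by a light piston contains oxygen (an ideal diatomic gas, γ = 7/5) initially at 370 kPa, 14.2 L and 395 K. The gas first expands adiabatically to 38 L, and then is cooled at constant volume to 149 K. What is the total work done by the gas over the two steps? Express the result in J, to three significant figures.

Step 1 (adiabatic): W = (P₁V₁ − P₂V₂)/(γ−1) = (5254 − 3544)/0.4 = 4275 J.
Step 2 (isochoric): W = 0 (constant volume).
W_total = 4275 + 0 = 4275 J.

W_total ≈ 4280 J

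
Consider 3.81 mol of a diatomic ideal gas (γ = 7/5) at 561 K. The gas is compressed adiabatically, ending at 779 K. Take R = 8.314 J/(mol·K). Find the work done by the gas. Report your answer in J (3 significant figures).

W ≈ -17300 J

Adiabatic ⇒ Q = 0, so W_by = −ΔU = nCᵥ(T₁ − T₂).
Cᵥ = 5R/2 = 20.79 J/(mol·K).
W = (3.81)(20.79)(561 − 779) = -17264 J.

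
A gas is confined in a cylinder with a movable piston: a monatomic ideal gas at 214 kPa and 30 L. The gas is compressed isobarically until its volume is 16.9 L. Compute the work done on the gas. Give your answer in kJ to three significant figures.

W ≈ 2.80 kJ

Isobaric: W = P ΔV.
W = (214 kPa)(16.9 − 30 L) = (214)(-13.1) = -2803 J.
Work on gas = −W_by = 2803 J.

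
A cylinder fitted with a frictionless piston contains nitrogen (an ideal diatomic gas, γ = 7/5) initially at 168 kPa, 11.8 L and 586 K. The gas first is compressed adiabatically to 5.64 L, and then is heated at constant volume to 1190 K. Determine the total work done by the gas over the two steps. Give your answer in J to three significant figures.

Step 1 (adiabatic): W = (P₁V₁ − P₂V₂)/(γ−1) = (1982 − 2663)/0.4 = -1702 J.
Step 2 (isochoric): W = 0 (constant volume).
W_total = -1702 + 0 = -1702 J.

W_total ≈ -1700 J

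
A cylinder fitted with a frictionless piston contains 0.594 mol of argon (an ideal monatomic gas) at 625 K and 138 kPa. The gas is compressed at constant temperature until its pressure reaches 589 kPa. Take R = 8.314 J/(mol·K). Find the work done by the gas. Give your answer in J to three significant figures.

Isothermal process: W = nRT ln(V₂/V₁) = nRT ln(P₁/P₂).
W = (0.594)(8.314)(625) × ln(138/589)
  = 3087 × ln(0.2343) = 3087 × -1.451
W_by_gas = -4479 J.

W ≈ -4480 J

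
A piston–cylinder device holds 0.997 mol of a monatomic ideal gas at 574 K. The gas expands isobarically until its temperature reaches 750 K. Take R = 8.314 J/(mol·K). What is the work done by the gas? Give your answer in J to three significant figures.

Isobaric: W = P ΔV = nR ΔT.
W = (0.997)(8.314)(750 − 574) = 1459 J.

W ≈ 1460 J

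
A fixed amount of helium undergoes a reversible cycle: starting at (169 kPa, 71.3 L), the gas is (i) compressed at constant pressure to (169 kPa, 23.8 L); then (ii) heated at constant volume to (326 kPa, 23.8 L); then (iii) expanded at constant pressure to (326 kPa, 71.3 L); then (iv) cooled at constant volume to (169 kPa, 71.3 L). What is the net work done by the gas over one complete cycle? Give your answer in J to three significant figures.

W_net ≈ 7460 J

Constant-volume legs do no work.
W(i) = (169)(23.8 − 71.3) = -8028 J; W(iii) = (326)(71.3 − 23.8) = 15485 J.
W_net = -8028 + 15485 = 7458 J (the clockwise enclosed area).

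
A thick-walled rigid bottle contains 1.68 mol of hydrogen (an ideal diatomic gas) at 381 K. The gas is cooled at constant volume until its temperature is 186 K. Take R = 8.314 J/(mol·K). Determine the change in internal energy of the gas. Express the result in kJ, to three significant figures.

Constant volume ⇒ W = 0, so Q = ΔU = nCᵥΔT with Cᵥ = 5R/2 = 20.79 J/(mol·K).
ΔU = (1.68)(20.79)(186 − 381) = -6809 J.

ΔU ≈ -6.81 kJ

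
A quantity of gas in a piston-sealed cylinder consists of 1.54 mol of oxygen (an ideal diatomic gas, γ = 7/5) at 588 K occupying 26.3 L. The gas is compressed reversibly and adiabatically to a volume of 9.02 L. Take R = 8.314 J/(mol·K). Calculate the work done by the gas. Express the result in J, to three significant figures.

Adiabatic: TV^(γ−1) = const with γ = 7/5.
T₂ = T₁ (V₁/V₂)^(γ−1) = 588 × (26.3/9.02)^0.4 = 588 × 1.534 = 902.1 K.
W_by = nCᵥ(T₁ − T₂) = (1.54)(20.79)(588 − 902.1) = -10055 J.

W ≈ -10100 J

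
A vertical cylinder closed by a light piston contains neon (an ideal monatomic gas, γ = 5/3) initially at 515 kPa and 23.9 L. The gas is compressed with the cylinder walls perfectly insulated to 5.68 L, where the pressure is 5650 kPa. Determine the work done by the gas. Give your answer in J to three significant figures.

W ≈ -29700 J

Adiabatic: W = (P₁V₁ − P₂V₂)/(γ − 1) with γ = 5/3.
P₁V₁ = 12308 J, P₂V₂ = 32092 J.
W = (12308 − 32092) / 0.6667 = -29675 J.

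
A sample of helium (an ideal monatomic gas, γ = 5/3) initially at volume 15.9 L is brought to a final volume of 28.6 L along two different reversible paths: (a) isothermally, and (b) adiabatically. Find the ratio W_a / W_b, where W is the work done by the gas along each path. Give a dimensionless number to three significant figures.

Path (a) isothermal: W = P₁V₁ ln(V₂/V₁) → W_a/(P₁V₁) = 0.5871.
Path (b) adiabatic: W = P₁V₁(1 − (V₁/V₂)^(γ−1))/(γ−1) → W_b/(P₁V₁) = 0.4858.
W_a / W_b = 0.5871 / 0.4858 = 1.208.

W_a / W_b ≈ 1.21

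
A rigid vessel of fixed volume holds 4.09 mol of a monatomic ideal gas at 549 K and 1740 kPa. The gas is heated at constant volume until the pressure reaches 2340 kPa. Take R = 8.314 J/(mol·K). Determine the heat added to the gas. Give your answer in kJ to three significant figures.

Q ≈ 9.66 kJ

Constant volume ⇒ W = 0, so Q = ΔU = nCᵥΔT with Cᵥ = 3R/2 = 12.47 J/(mol·K).
At constant V, T₂/T₁ = P₂/P₁ ⇒ ΔT = T₁(P₂/P₁ − 1) = 549·(2340/1740 − 1) = 189.3 K.
ΔU = (4.09)(12.47)(189.3) = 9656 J.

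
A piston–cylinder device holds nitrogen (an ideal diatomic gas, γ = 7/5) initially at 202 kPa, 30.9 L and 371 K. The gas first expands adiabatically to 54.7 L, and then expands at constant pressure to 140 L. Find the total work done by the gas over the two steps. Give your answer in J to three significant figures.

Step 1 (adiabatic): W = (P₁V₁ − P₂V₂)/(γ−1) = (6242 − 4967)/0.4 = 3187 J.
After step 1: P = 90.81 kPa, V = 54.7 L, T = 295.2 K.
Step 2 (isobaric): W = PΔV = (90.81 kPa)(140 − 54.7 L) = 7746 J.
W_total = 3187 + 7746 = 10933 J.

W_total ≈ 10900 J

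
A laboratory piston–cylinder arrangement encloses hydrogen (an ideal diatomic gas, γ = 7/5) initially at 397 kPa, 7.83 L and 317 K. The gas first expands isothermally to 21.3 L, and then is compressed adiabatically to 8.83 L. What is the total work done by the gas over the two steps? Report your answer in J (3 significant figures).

Step 1 (isothermal): W = P₁V₁ ln(V₂/V₁) = (3109) ln(21.3/7.83) = 3111 J.
After step 1: P = 145.9 kPa, V = 21.3 L, T = 317 K.
Step 2 (adiabatic): W = (P₁V₁ − P₂V₂)/(γ−1) = (3109 − 4421)/0.4 = -3281 J.
W_total = 3111 − 3281 = -170.4 J.

W_total ≈ -170 J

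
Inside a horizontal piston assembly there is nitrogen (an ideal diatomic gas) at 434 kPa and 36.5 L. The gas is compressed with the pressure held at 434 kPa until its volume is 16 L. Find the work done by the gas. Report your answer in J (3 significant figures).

Isobaric: W = P ΔV.
W = (434 kPa)(16 − 36.5 L) = (434)(-20.5) = -8897 J.

W ≈ -8900 J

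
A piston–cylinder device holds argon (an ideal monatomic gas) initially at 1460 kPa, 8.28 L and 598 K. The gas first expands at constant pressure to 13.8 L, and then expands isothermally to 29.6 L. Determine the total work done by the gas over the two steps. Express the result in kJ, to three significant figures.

W_total ≈ 23.4 kJ

Step 1 (isobaric): W = PΔV = (1460 kPa)(13.8 − 8.28 L) = 8059 J.
After step 1: P = 1460 kPa, V = 13.8 L, T = 996.7 K.
Step 2 (isothermal): W = P₁V₁ ln(V₂/V₁) = (20148) ln(29.6/13.8) = 15375 J.
W_total = 8059 + 15375 = 23434 J.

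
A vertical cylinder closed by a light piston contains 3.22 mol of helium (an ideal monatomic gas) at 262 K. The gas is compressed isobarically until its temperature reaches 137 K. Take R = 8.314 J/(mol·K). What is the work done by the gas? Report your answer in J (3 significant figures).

W ≈ -3350 J

Isobaric: W = P ΔV = nR ΔT.
W = (3.22)(8.314)(137 − 262) = -3346 J.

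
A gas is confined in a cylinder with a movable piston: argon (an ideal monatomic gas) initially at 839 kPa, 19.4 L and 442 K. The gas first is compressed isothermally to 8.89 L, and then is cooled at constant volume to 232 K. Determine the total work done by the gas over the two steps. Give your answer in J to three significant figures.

W_total ≈ -12700 J

Step 1 (isothermal): W = P₁V₁ ln(V₂/V₁) = (16277) ln(8.89/19.4) = -12701 J.
Step 2 (isochoric): W = 0 (constant volume).
W_total = -12701 + 0 = -12701 J.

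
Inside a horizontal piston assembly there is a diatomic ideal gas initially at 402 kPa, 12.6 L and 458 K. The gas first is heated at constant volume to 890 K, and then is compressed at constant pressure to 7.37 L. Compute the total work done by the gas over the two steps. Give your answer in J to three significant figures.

Step 1 (isochoric): W = 0 (constant volume).
After step 1: P = 781.2 kPa (V unchanged).
Step 2 (isobaric): W = PΔV = (781.2 kPa)(7.37 − 12.6 L) = -4086 J.
W_total = 0 − 4086 = -4086 J.

W_total ≈ -4090 J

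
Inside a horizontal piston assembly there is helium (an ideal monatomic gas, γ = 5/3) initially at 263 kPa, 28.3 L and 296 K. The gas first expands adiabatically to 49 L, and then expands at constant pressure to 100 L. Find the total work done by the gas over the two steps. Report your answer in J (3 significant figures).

W_total ≈ 8790 J

Step 1 (adiabatic): W = (P₁V₁ − P₂V₂)/(γ−1) = (7443 − 5162)/0.667 = 3422 J.
After step 1: P = 105.3 kPa, V = 49 L, T = 205.3 K.
Step 2 (isobaric): W = PΔV = (105.3 kPa)(100 − 49 L) = 5373 J.
W_total = 3422 + 5373 = 8794 J.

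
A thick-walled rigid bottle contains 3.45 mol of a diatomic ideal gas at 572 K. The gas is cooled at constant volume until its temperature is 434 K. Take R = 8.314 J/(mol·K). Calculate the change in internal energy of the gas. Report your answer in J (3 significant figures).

ΔU ≈ -9900 J

Constant volume ⇒ W = 0, so Q = ΔU = nCᵥΔT with Cᵥ = 5R/2 = 20.79 J/(mol·K).
ΔU = (3.45)(20.79)(434 − 572) = -9896 J.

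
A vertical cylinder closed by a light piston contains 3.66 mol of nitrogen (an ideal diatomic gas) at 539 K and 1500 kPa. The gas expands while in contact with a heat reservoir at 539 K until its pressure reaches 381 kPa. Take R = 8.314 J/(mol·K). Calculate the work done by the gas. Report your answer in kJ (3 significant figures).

W ≈ 22.5 kJ

Isothermal process: W = nRT ln(V₂/V₁) = nRT ln(P₁/P₂).
W = (3.66)(8.314)(539) × ln(1500/381)
  = 16401 × ln(3.937) = 16401 × 1.37
W_by_gas = 22477 J.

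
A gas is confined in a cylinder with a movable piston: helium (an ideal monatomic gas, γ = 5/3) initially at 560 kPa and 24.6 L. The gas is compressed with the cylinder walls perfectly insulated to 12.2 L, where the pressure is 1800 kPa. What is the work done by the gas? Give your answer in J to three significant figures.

Adiabatic: W = (P₁V₁ − P₂V₂)/(γ − 1) with γ = 5/3.
P₁V₁ = 13776 J, P₂V₂ = 21960 J.
W = (13776 − 21960) / 0.6667 = -12276 J.

W ≈ -12300 J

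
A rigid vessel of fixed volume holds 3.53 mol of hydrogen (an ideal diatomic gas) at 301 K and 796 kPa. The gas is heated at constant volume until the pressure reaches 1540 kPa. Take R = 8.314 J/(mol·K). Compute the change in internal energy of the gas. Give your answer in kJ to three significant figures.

ΔU ≈ 20.6 kJ

Constant volume ⇒ W = 0, so Q = ΔU = nCᵥΔT with Cᵥ = 5R/2 = 20.79 J/(mol·K).
At constant V, T₂/T₁ = P₂/P₁ ⇒ ΔT = T₁(P₂/P₁ − 1) = 301·(1540/796 − 1) = 281.3 K.
ΔU = (3.53)(20.79)(281.3) = 20642 J.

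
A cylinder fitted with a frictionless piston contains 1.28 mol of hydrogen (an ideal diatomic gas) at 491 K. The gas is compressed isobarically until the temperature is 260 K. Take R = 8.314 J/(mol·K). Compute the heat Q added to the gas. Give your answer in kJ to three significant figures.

Isobaric: W = nRΔT = (1.28)(8.314)(-231) = -2458 J.
ΔU = nCᵥΔT with Cᵥ = 5R/2: ΔU = (1.28)(20.79)(-231) = -6146 J.
Q = ΔU + W = -6146 − 2458 = -8604 J.

Q ≈ -8.60 kJ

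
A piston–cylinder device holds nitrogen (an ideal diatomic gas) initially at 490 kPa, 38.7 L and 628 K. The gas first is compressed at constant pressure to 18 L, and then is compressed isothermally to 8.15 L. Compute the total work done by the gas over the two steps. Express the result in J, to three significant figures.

W_total ≈ -17100 J

Step 1 (isobaric): W = PΔV = (490 kPa)(18 − 38.7 L) = -10143 J.
After step 1: P = 490 kPa, V = 18 L, T = 292.1 K.
Step 2 (isothermal): W = P₁V₁ ln(V₂/V₁) = (8820) ln(8.15/18) = -6989 J.
W_total = -10143 − 6989 = -17132 J.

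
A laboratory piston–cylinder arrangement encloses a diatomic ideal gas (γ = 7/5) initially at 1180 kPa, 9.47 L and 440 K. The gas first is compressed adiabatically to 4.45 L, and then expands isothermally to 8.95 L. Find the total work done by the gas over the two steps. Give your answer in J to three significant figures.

Step 1 (adiabatic): W = (P₁V₁ − P₂V₂)/(γ−1) = (11175 − 15116)/0.4 = -9853 J.
After step 1: P = 3397 kPa, V = 4.45 L, T = 595.2 K.
Step 2 (isothermal): W = P₁V₁ ln(V₂/V₁) = (15116) ln(8.95/4.45) = 10562 J.
W_total = -9853 + 10562 = 709.4 J.

W_total ≈ 709 J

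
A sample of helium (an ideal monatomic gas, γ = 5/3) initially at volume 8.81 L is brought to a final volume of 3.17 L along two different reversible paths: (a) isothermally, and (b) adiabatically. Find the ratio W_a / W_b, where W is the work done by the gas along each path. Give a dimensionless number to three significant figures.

W_a / W_b ≈ 0.698

Path (a) isothermal: W = P₁V₁ ln(V₂/V₁) → W_a/(P₁V₁) = -1.022.
Path (b) adiabatic: W = P₁V₁(1 − (V₁/V₂)^(γ−1))/(γ−1) → W_b/(P₁V₁) = -1.465.
W_a / W_b = -1.022 / -1.465 = 0.6977.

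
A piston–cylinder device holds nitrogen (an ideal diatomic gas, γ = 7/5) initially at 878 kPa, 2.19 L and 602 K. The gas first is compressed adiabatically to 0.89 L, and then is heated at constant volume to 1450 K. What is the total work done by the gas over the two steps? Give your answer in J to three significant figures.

Step 1 (adiabatic): W = (P₁V₁ − P₂V₂)/(γ−1) = (1923 − 2757)/0.4 = -2084 J.
Step 2 (isochoric): W = 0 (constant volume).
W_total = -2084 + 0 = -2084 J.

W_total ≈ -2080 J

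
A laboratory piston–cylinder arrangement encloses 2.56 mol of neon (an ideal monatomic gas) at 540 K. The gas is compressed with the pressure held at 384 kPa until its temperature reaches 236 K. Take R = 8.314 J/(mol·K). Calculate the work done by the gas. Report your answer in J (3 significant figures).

Isobaric: W = P ΔV = nR ΔT.
W = (2.56)(8.314)(236 − 540) = -6470 J.

W ≈ -6470 J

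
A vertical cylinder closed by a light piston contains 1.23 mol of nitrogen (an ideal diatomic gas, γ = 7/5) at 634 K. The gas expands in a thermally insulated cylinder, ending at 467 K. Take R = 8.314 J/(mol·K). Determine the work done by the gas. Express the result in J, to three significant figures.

W ≈ 4270 J

Adiabatic ⇒ Q = 0, so W_by = −ΔU = nCᵥ(T₁ − T₂).
Cᵥ = 5R/2 = 20.79 J/(mol·K).
W = (1.23)(20.79)(634 − 467) = 4269 J.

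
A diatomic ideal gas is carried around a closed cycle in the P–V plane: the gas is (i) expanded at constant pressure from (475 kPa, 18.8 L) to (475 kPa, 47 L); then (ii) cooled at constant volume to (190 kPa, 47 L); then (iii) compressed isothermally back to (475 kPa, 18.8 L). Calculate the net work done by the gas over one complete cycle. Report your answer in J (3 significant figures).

Leg (i): W = PΔV = (475)(47 − 18.8) = 13395 J.
Leg (ii): W = 0.
Leg (iii): W = PᵢVᵢ ln(V_f/Vᵢ) = (8930) ln(18.8/47) = -8182 J.
W_net = 13395 − 8182 = 5213 J.

W_net ≈ 5210 J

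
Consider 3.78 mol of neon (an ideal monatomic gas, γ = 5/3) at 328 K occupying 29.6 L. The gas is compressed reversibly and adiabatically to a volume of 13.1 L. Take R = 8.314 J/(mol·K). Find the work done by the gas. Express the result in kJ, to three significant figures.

W ≈ -11.2 kJ

Adiabatic: TV^(γ−1) = const with γ = 5/3.
T₂ = T₁ (V₁/V₂)^(γ−1) = 328 × (29.6/13.1)^0.667 = 328 × 1.722 = 564.8 K.
W_by = nCᵥ(T₁ − T₂) = (3.78)(12.47)(328 − 564.8) = -11162 J.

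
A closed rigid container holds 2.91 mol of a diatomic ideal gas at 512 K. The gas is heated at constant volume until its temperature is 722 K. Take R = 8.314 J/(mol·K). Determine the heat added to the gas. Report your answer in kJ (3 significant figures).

Q ≈ 12.7 kJ

Constant volume ⇒ W = 0, so Q = ΔU = nCᵥΔT with Cᵥ = 5R/2 = 20.79 J/(mol·K).
ΔU = (2.91)(20.79)(722 − 512) = 12702 J.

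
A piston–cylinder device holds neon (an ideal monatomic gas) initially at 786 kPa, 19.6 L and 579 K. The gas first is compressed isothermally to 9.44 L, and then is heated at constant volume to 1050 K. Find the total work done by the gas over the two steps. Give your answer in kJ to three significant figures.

W_total ≈ -11.3 kJ

Step 1 (isothermal): W = P₁V₁ ln(V₂/V₁) = (15406) ln(9.44/19.6) = -11255 J.
Step 2 (isochoric): W = 0 (constant volume).
W_total = -11255 + 0 = -11255 J.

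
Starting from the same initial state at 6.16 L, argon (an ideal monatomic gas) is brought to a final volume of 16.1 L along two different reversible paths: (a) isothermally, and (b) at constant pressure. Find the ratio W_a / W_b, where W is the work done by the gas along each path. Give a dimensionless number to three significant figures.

Path (a) isothermal: W = P₁V₁ ln(V₂/V₁) → W_a/(P₁V₁) = 0.9607.
Path (b) isobaric: W = P₁(V₂ − V₁) → W_b/(P₁V₁) = 1.614.
W_a / W_b = 0.9607 / 1.614 = 0.5954.

W_a / W_b ≈ 0.595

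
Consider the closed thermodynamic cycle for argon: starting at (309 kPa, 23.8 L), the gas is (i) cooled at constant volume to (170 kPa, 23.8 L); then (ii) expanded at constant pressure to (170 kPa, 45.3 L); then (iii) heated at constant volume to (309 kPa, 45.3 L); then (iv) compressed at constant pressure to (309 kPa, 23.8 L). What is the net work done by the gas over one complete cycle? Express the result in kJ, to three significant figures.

Constant-volume legs do no work.
W(ii) = (170)(45.3 − 23.8) = 3655 J; W(iv) = (309)(23.8 − 45.3) = -6643 J.
W_net = 3655 − 6643 = -2988 J (the counter-clockwise enclosed area).

W_net ≈ -2.99 kJ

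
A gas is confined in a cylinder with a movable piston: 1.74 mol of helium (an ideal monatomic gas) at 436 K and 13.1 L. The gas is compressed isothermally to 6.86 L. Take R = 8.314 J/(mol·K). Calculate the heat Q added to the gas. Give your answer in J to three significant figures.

Isothermal ⇒ ΔU = 0, so Q = W = nRT ln(V₂/V₁).
Q = (1.74)(8.314)(436) ln(6.86/13.1) = 6307 × -0.6469 = -4080 J.

Q ≈ -4080 J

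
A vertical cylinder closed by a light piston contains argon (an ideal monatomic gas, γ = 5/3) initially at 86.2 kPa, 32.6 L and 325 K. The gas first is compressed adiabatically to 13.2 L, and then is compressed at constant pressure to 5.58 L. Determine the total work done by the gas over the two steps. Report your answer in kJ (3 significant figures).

Step 1 (adiabatic): W = (P₁V₁ − P₂V₂)/(γ−1) = (2810 − 5134)/0.667 = -3486 J.
After step 1: P = 389 kPa, V = 13.2 L, T = 593.8 K.
Step 2 (isobaric): W = PΔV = (389 kPa)(5.58 − 13.2 L) = -2964 J.
W_total = -3486 − 2964 = -6450 J.

W_total ≈ -6.45 kJ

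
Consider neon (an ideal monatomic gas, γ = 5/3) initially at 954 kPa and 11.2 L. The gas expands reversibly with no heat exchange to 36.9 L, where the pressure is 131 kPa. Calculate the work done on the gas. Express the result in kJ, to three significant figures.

W ≈ -8.78 kJ

Adiabatic: W = (P₁V₁ − P₂V₂)/(γ − 1) with γ = 5/3.
P₁V₁ = 10685 J, P₂V₂ = 4834 J.
W = (10685 − 4834) / 0.6667 = 8776 J.
Work on gas = −W_by = -8776 J.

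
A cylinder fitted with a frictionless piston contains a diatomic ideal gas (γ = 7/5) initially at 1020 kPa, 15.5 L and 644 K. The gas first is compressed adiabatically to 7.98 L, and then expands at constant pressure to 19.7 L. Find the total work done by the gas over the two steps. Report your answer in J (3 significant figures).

Step 1 (adiabatic): W = (P₁V₁ − P₂V₂)/(γ−1) = (15810 − 20619)/0.4 = -12022 J.
After step 1: P = 2584 kPa, V = 7.98 L, T = 839.9 K.
Step 2 (isobaric): W = PΔV = (2584 kPa)(19.7 − 7.98 L) = 30282 J.
W_total = -12022 + 30282 = 18260 J.

W_total ≈ 18300 J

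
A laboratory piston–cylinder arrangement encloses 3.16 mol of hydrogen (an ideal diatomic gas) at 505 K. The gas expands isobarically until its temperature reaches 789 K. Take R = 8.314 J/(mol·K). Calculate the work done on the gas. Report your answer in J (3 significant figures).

Isobaric: W = P ΔV = nR ΔT.
W = (3.16)(8.314)(789 − 505) = 7461 J.
Work on gas = −W_by = -7461 J.

W ≈ -7460 J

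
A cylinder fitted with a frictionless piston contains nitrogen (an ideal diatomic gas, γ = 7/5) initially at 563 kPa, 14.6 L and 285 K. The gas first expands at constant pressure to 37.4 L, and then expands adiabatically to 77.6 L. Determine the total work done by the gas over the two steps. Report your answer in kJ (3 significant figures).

W_total ≈ 26.2 kJ

Step 1 (isobaric): W = PΔV = (563 kPa)(37.4 − 14.6 L) = 12836 J.
After step 1: P = 563 kPa, V = 37.4 L, T = 730.1 K.
Step 2 (adiabatic): W = (P₁V₁ − P₂V₂)/(γ−1) = (21056 − 15725)/0.4 = 13329 J.
W_total = 12836 + 13329 = 26165 J.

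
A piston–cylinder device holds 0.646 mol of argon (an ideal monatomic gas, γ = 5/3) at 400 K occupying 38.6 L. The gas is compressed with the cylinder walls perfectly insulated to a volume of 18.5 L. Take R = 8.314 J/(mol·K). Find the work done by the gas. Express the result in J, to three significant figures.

Adiabatic: TV^(γ−1) = const with γ = 5/3.
T₂ = T₁ (V₁/V₂)^(γ−1) = 400 × (38.6/18.5)^0.667 = 400 × 1.633 = 653.1 K.
W_by = nCᵥ(T₁ − T₂) = (0.646)(12.47)(400 − 653.1) = -2039 J.

W ≈ -2040 J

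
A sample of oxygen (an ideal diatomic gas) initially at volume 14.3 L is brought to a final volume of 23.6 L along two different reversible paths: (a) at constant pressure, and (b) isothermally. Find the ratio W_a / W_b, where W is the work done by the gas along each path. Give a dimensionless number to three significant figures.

Path (a) isobaric: W = P₁(V₂ − V₁) → W_a/(P₁V₁) = 0.6503.
Path (b) isothermal: W = P₁V₁ ln(V₂/V₁) → W_b/(P₁V₁) = 0.501.
W_a / W_b = 0.6503 / 0.501 = 1.298.

W_a / W_b ≈ 1.30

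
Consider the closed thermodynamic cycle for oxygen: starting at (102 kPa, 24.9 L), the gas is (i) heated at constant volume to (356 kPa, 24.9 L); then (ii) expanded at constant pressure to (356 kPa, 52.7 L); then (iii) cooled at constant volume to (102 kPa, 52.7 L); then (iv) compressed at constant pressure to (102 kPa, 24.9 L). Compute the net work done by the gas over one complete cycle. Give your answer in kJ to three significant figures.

W_net ≈ 7.06 kJ

Constant-volume legs do no work.
W(ii) = (356)(52.7 − 24.9) = 9897 J; W(iv) = (102)(24.9 − 52.7) = -2836 J.
W_net = 9897 − 2836 = 7061 J (the clockwise enclosed area).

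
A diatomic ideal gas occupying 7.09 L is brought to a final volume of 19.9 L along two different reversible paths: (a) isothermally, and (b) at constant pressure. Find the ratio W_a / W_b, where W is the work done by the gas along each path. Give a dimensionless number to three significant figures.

W_a / W_b ≈ 0.571

Path (a) isothermal: W = P₁V₁ ln(V₂/V₁) → W_a/(P₁V₁) = 1.032.
Path (b) isobaric: W = P₁(V₂ − V₁) → W_b/(P₁V₁) = 1.807.
W_a / W_b = 1.032 / 1.807 = 0.5712.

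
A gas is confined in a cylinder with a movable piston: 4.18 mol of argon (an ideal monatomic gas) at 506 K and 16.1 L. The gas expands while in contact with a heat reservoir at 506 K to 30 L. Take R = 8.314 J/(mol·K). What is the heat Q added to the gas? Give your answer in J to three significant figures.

Q ≈ 10900 J

Isothermal ⇒ ΔU = 0, so Q = W = nRT ln(V₂/V₁).
Q = (4.18)(8.314)(506) ln(30/16.1) = 17585 × 0.6224 = 10944 J.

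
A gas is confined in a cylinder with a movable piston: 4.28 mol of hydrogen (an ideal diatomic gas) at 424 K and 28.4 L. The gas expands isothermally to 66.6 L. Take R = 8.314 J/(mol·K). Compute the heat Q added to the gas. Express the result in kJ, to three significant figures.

Q ≈ 12.9 kJ

Isothermal ⇒ ΔU = 0, so Q = W = nRT ln(V₂/V₁).
Q = (4.28)(8.314)(424) ln(66.6/28.4) = 15088 × 0.8523 = 12859 J.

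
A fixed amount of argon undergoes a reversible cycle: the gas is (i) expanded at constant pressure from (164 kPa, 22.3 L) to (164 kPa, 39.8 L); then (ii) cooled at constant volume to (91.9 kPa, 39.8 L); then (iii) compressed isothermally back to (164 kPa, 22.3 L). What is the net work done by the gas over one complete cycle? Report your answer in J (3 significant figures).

Leg (i): W = PΔV = (164)(39.8 − 22.3) = 2870 J.
Leg (ii): W = 0.
Leg (iii): W = PᵢVᵢ ln(V_f/Vᵢ) = (3658) ln(22.3/39.8) = -2119 J.
W_net = 2870 − 2119 = 751.2 J.

W_net ≈ 751 J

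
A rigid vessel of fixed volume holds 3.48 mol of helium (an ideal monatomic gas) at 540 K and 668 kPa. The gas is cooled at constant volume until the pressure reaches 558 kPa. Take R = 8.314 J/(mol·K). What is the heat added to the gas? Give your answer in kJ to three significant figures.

Constant volume ⇒ W = 0, so Q = ΔU = nCᵥΔT with Cᵥ = 3R/2 = 12.47 J/(mol·K).
At constant V, T₂/T₁ = P₂/P₁ ⇒ ΔT = T₁(P₂/P₁ − 1) = 540·(558/668 − 1) = -88.92 K.
ΔU = (3.48)(12.47)(-88.92) = -3859 J.

Q ≈ -3.86 kJ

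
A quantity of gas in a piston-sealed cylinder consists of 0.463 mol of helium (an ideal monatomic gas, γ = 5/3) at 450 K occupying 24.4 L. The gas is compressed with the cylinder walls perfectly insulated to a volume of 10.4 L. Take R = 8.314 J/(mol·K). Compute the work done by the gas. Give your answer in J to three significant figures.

W ≈ -1990 J

Adiabatic: TV^(γ−1) = const with γ = 5/3.
T₂ = T₁ (V₁/V₂)^(γ−1) = 450 × (24.4/10.4)^0.667 = 450 × 1.766 = 794.5 K.
W_by = nCᵥ(T₁ − T₂) = (0.463)(12.47)(450 − 794.5) = -1989 J.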